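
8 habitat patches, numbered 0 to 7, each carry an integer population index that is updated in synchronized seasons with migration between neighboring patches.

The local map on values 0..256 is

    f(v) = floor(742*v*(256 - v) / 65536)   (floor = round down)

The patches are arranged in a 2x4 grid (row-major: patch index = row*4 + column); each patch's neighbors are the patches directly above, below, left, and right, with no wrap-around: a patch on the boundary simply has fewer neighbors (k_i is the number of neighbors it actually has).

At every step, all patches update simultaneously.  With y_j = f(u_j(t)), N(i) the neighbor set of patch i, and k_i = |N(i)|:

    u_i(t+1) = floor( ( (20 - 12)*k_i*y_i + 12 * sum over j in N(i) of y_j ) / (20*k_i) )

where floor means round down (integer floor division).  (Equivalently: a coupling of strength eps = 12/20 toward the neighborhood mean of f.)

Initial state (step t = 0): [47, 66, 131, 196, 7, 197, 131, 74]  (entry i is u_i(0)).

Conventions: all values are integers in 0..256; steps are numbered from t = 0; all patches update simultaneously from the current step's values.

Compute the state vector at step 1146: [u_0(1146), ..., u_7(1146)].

Simulating step by step:
t=0: [47, 66, 131, 196, 7, 197, 131, 74]
t=1: [92, 141, 165, 154, 80, 121, 167, 156]
t=2: [170, 178, 173, 174, 169, 175, 173, 173]
t=3: [162, 160, 160, 161, 163, 161, 161, 161]
t=4: [172, 172, 173, 173, 171, 172, 173, 173]
t=5: [163, 162, 162, 162, 163, 163, 162, 162]
t=6: [171, 171, 172, 172, 171, 171, 171, 172]
t=7: [164, 163, 163, 163, 164, 164, 163, 163]
t=8: [170, 170, 171, 171, 170, 170, 170, 171]
t=9: [165, 164, 164, 164, 165, 165, 164, 164]
t=10: [170, 170, 170, 170, 170, 170, 170, 170]
t=11: [165, 165, 165, 165, 165, 165, 165, 165]
t=12: [170, 170, 170, 170, 170, 170, 170, 170]

Answer: [170, 170, 170, 170, 170, 170, 170, 170]
Key observation: The state at step 10, [170, 170, 170, 170, 170, 170, 170, 170], reappears at step 12: the system is in a cycle of period 2 from step 10 on.  Therefore the state at step 1146 equals the state at step 10 + ((1146 - 10) mod 2) = 10, which is [170, 170, 170, 170, 170, 170, 170, 170].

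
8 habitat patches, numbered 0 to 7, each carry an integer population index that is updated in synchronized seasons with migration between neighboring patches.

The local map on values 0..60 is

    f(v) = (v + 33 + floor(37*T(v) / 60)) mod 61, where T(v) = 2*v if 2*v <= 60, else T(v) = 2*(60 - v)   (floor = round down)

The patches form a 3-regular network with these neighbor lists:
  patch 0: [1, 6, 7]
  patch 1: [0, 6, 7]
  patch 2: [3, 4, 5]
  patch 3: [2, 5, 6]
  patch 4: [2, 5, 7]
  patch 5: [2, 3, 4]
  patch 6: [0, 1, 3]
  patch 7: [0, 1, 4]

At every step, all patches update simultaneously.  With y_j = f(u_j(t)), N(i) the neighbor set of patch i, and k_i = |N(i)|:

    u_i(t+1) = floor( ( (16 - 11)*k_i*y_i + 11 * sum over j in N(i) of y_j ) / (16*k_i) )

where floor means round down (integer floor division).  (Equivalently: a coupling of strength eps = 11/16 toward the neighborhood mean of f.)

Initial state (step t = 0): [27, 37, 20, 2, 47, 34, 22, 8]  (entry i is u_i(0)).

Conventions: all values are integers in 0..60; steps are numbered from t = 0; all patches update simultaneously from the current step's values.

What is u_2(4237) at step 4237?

Simulating step by step:
t=0: [27, 37, 20, 2, 47, 34, 22, 8]
t=1: [34, 35, 30, 28, 34, 32, 30, 39]
t=2: [37, 37, 37, 37, 37, 37, 37, 37]
t=3: [37, 37, 37, 37, 37, 37, 37, 37]

Answer: u_2(4237) = 37
Key observation: The state at step 2, [37, 37, 37, 37, 37, 37, 37, 37], reappears at step 3: the system is in a cycle of period 1 from step 2 on.  Therefore the state at step 4237 equals the state at step 2 + ((4237 - 2) mod 1) = 2, which is [37, 37, 37, 37, 37, 37, 37, 37].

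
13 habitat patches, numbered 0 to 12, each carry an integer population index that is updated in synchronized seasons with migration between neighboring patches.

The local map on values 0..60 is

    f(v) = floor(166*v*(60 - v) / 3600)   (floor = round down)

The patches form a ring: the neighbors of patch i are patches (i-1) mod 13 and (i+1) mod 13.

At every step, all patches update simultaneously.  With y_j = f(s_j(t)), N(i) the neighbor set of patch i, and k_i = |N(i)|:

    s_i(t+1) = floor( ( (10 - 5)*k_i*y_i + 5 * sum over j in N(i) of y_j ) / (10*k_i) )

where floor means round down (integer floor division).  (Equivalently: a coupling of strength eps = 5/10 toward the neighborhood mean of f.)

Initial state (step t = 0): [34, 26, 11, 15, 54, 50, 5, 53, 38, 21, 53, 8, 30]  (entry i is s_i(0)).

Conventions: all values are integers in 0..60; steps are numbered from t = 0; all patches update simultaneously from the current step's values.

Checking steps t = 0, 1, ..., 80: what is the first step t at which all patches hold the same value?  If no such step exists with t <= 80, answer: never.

Answer: never
Key observation: The state at step 6 reappears at step 8 — the system is in a cycle of period 2 from step 6 on.  No step 0..8 is synchronized, and the cycle repeats forever, so no step up to 80 (or ever) has all patches equal.

Derivation:
t=0: [34, 26, 11, 15, 54, 50, 5, 53, 38, 21, 53, 8, 30]  (not all equal)
t=1: [40, 36, 29, 25, 20, 18, 16, 21, 32, 32, 22, 24, 35]  (not all equal)
t=2: [37, 38, 40, 39, 36, 34, 33, 36, 40, 40, 39, 39, 38]  (not all equal)
t=3: [38, 37, 36, 37, 38, 40, 40, 38, 36, 36, 36, 37, 38]  (not all equal)
t=4: [38, 38, 39, 38, 37, 36, 36, 37, 38, 39, 39, 38, 38]  (not all equal)
t=5: [38, 37, 37, 38, 38, 39, 39, 38, 38, 37, 37, 37, 38]  (not all equal)
t=6: [38, 38, 38, 38, 37, 37, 37, 37, 38, 38, 39, 38, 38]  (not all equal)
t=7: [38, 38, 38, 38, 38, 39, 39, 38, 38, 37, 37, 37, 38]  (not all equal)
t=8: [38, 38, 38, 38, 37, 37, 37, 37, 38, 38, 39, 38, 38]  (not all equal)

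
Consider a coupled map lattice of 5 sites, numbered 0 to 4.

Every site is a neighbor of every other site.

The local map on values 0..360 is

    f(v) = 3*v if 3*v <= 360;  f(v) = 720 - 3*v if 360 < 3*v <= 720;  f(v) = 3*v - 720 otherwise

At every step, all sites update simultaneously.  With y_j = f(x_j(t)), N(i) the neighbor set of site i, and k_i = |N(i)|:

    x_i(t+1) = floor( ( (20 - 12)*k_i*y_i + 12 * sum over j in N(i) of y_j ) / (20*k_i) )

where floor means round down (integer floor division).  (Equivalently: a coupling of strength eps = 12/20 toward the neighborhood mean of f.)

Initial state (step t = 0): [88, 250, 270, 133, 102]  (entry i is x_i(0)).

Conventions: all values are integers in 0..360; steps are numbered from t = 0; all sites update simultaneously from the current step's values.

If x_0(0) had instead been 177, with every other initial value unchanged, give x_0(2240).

Answer: x_0(2240) = 353
Key observation: The state at step 17, [335, 333, 333, 333, 333], reappears at step 21: the system is in a cycle of period 4 from step 17 on.  Therefore the state at step 2240 equals the state at step 17 + ((2240 - 17) mod 4) = 20, which is [353, 351, 351, 351, 351].

Derivation:
t=0: [177, 250, 270, 133, 102]
t=1: [187, 147, 162, 220, 216]
t=2: [160, 190, 179, 135, 138]
t=3: [239, 216, 224, 257, 255]
t=4: [33, 50, 44, 45, 44]
t=5: [121, 134, 130, 130, 130]
t=6: [339, 329, 332, 332, 332]
t=7: [283, 275, 277, 277, 277]
t=8: [117, 111, 112, 112, 112]
t=9: [341, 337, 337, 337, 337]
t=10: [295, 292, 292, 292, 292]
t=11: [159, 157, 157, 157, 157]
t=12: [246, 248, 248, 248, 248]
t=13: [21, 23, 23, 23, 23]
t=14: [66, 68, 68, 68, 68]
t=15: [201, 203, 203, 203, 203]
t=16: [113, 111, 111, 111, 111]
t=17: [335, 333, 333, 333, 333]
t=18: [281, 279, 279, 279, 279]
t=19: [119, 117, 117, 117, 117]
t=20: [353, 351, 351, 351, 351]
t=21: [335, 333, 333, 333, 333]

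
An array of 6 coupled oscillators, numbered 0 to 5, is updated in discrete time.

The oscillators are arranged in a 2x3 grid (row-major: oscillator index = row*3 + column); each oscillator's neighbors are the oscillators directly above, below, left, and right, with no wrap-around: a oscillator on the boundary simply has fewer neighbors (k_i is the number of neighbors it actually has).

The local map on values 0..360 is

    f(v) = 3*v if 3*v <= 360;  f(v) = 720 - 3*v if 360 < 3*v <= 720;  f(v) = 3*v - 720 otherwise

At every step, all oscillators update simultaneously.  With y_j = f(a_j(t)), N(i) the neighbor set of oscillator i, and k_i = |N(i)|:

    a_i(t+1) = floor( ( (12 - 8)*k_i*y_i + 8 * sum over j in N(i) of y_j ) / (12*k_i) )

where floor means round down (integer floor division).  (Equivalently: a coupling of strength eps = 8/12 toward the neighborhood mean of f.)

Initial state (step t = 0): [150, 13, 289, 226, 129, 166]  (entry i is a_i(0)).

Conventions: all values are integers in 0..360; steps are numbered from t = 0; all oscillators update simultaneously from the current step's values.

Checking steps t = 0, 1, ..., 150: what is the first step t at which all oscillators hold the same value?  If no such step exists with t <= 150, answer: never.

Simulating step by step:
t=0: [150, 13, 289, 226, 129, 166]  (not all equal)
t=1: [117, 179, 136, 215, 178, 234]  (not all equal)
t=2: [203, 249, 171, 204, 123, 172]  (not all equal)
t=3: [82, 157, 146, 190, 192, 254]  (not all equal)
t=4: [215, 232, 191, 180, 146, 156]  (not all equal)
t=5: [93, 120, 141, 179, 195, 227]  (not all equal)
t=6: [274, 278, 232, 199, 174, 157]  (not all equal)
t=7: [113, 110, 129, 141, 174, 157]  (not all equal)
t=8: [322, 303, 304, 278, 260, 260]  (not all equal)
t=9: [183, 173, 147, 140, 100, 104]  (not all equal)
t=10: [224, 233, 264, 257, 280, 297]  (not all equal)
t=11: [40, 60, 88, 73, 94, 121]  (not all equal)
t=12: [173, 208, 267, 207, 262, 301]  (not all equal)
t=13: [132, 109, 120, 122, 106, 110]  (not all equal)
t=14: [335, 331, 339, 332, 330, 336]  (not all equal)
t=15: [278, 280, 286, 277, 276, 285]  (not all equal)
t=16: [115, 120, 131, 111, 117, 127]  (not all equal)
t=17: [346, 347, 342, 343, 346, 339]  (not all equal)
t=18: [316, 316, 308, 315, 312, 307]  (not all equal)
t=19: [227, 220, 211, 223, 217, 207]  (not all equal)
t=20: [50, 63, 82, 53, 69, 85]  (not all equal)
t=21: [166, 197, 230, 172, 203, 236]  (not all equal)
t=22: [185, 123, 57, 179, 113, 51]  (not all equal)
t=23: [233, 267, 225, 229, 265, 221]  (not all equal)
t=24: [45, 58, 61, 43, 63, 59]  (not all equal)
t=25: [146, 170, 178, 151, 169, 183]  (not all equal)
t=26: [253, 221, 189, 254, 215, 190]  (not all equal)
t=27: [46, 78, 120, 52, 80, 126]  (not all equal)
t=28: [176, 242, 312, 178, 242, 314]  (not all equal)
t=29: [128, 94, 148, 128, 94, 148]  (not all equal)
t=30: [318, 292, 278, 318, 292, 278]  (not all equal)
t=31: [208, 164, 128, 208, 164, 128]  (not all equal)
t=32: [140, 222, 300, 140, 222, 300]  (not all equal)
t=33: [218, 136, 138, 218, 136, 138]  (not all equal)
t=34: [148, 256, 308, 148, 256, 308]  (not all equal)
t=35: [200, 133, 152, 200, 133, 152]  (not all equal)
t=36: [187, 263, 283, 187, 263, 283]  (not all equal)
t=37: [129, 102, 109, 129, 102, 109]  (not all equal)
t=38: [324, 316, 320, 324, 316, 320]  (not all equal)
t=39: [244, 236, 236, 244, 236, 236]  (not all equal)
t=40: [12, 12, 12, 12, 12, 12]  (all equal)

Answer: 40
Key observation: Synchronization is absorbing here: once all oscillators are equal they stay equal, and step 40 is the first all-equal step.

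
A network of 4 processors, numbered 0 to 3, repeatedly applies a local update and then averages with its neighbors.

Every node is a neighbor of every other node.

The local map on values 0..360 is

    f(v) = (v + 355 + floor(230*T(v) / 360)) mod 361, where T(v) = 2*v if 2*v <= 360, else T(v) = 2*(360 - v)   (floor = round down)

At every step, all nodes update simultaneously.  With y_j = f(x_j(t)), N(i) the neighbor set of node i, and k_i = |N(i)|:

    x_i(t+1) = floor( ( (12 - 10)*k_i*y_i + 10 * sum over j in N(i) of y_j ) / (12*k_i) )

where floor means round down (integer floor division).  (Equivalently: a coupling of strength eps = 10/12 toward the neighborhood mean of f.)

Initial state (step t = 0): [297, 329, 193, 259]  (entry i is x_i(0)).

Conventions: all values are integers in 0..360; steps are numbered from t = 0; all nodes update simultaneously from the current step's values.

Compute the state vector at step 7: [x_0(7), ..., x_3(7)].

Simulating step by step:
t=0: [297, 329, 193, 259]
t=1: [18, 19, 15, 17]
t=2: [32, 32, 33, 33]
t=3: [67, 67, 67, 67]
t=4: [146, 146, 146, 146]
t=5: [326, 326, 326, 326]
t=6: [2, 2, 2, 2]
t=7: [359, 359, 359, 359]

Answer: [359, 359, 359, 359]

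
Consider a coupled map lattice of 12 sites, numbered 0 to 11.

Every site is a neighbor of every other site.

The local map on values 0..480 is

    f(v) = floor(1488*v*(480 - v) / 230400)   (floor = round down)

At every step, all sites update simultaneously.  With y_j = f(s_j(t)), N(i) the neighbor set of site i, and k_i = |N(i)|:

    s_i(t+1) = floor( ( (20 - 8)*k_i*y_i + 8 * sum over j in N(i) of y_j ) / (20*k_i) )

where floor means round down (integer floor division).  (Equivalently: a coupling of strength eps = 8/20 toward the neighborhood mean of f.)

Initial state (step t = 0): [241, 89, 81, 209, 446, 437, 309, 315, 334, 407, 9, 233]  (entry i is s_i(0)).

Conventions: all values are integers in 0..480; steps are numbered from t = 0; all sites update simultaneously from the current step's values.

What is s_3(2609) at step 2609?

Simulating step by step:
t=0: [241, 89, 81, 209, 446, 437, 309, 315, 334, 407, 9, 233]
t=1: [316, 234, 225, 313, 162, 176, 300, 296, 284, 215, 123, 316]
t=2: [338, 359, 358, 340, 337, 344, 346, 348, 352, 357, 309, 338]
t=3: [305, 289, 290, 304, 306, 301, 299, 298, 294, 290, 323, 305]
t=4: [345, 352, 351, 346, 344, 347, 348, 348, 350, 351, 335, 345]
t=5: [298, 293, 294, 298, 300, 297, 296, 296, 295, 294, 306, 298]
t=6: [350, 351, 351, 350, 349, 350, 350, 350, 351, 351, 346, 350]
t=7: [293, 292, 292, 293, 294, 293, 293, 293, 292, 292, 296, 293]
t=8: [353, 353, 353, 353, 353, 353, 353, 353, 353, 353, 351, 353]
t=9: [289, 289, 289, 289, 289, 289, 289, 289, 289, 289, 290, 289]
t=10: [355, 355, 355, 355, 355, 355, 355, 355, 355, 355, 355, 355]
t=11: [286, 286, 286, 286, 286, 286, 286, 286, 286, 286, 286, 286]
t=12: [358, 358, 358, 358, 358, 358, 358, 358, 358, 358, 358, 358]
t=13: [282, 282, 282, 282, 282, 282, 282, 282, 282, 282, 282, 282]
t=14: [360, 360, 360, 360, 360, 360, 360, 360, 360, 360, 360, 360]
t=15: [279, 279, 279, 279, 279, 279, 279, 279, 279, 279, 279, 279]
t=16: [362, 362, 362, 362, 362, 362, 362, 362, 362, 362, 362, 362]
t=17: [275, 275, 275, 275, 275, 275, 275, 275, 275, 275, 275, 275]
t=18: [364, 364, 364, 364, 364, 364, 364, 364, 364, 364, 364, 364]
t=19: [272, 272, 272, 272, 272, 272, 272, 272, 272, 272, 272, 272]
t=20: [365, 365, 365, 365, 365, 365, 365, 365, 365, 365, 365, 365]
t=21: [271, 271, 271, 271, 271, 271, 271, 271, 271, 271, 271, 271]
t=22: [365, 365, 365, 365, 365, 365, 365, 365, 365, 365, 365, 365]

Answer: s_3(2609) = 271
Key observation: The state at step 20, [365, 365, 365, 365, 365, 365, 365, 365, 365, 365, 365, 365], reappears at step 22: the system is in a cycle of period 2 from step 20 on.  Therefore the state at step 2609 equals the state at step 20 + ((2609 - 20) mod 2) = 21, which is [271, 271, 271, 271, 271, 271, 271, 271, 271, 271, 271, 271].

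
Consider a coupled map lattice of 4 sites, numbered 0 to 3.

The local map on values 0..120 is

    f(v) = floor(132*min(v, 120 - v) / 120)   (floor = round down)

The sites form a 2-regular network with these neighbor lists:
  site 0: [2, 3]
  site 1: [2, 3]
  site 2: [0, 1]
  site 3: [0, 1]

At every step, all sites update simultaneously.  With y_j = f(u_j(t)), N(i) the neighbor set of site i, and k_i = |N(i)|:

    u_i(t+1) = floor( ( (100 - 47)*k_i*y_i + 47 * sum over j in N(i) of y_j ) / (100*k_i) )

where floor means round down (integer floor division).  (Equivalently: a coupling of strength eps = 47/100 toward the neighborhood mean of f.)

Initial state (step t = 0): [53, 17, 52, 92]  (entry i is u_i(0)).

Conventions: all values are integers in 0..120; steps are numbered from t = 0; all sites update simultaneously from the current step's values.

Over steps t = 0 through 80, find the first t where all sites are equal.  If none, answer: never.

Simulating step by step:
t=0: [53, 17, 52, 92]  (not all equal)
t=1: [51, 29, 48, 33]  (not all equal)
t=2: [50, 37, 48, 39]  (not all equal)
t=3: [51, 43, 49, 44]  (not all equal)
t=4: [53, 48, 52, 49]  (not all equal)
t=5: [56, 53, 56, 53]  (not all equal)
t=6: [60, 58, 60, 58]  (not all equal)
t=7: [65, 63, 65, 63]  (not all equal)
t=8: [60, 61, 60, 61]  (not all equal)
t=9: [65, 64, 65, 64]  (not all equal)
t=10: [60, 60, 60, 60]  (all equal)

Answer: 10
Key observation: Synchronization is absorbing here: once all sites are equal they stay equal, and step 10 is the first all-equal step.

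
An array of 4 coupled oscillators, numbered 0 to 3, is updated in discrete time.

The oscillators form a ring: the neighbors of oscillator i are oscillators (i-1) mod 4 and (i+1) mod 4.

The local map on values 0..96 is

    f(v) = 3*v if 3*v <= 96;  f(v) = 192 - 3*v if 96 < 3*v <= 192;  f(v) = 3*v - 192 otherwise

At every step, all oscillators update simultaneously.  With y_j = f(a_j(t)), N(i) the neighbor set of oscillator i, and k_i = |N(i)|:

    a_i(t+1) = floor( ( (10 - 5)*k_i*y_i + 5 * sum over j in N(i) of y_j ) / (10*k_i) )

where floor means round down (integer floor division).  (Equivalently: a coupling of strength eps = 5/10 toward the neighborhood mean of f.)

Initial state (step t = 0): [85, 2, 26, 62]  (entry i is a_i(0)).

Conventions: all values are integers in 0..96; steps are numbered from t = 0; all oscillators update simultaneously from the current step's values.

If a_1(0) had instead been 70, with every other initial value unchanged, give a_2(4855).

Simulating step by step:
t=0: [85, 70, 26, 62]
t=1: [37, 44, 45, 38]
t=2: [75, 64, 63, 73]
t=3: [23, 9, 8, 22]
t=4: [57, 36, 35, 56]
t=5: [37, 69, 70, 39]
t=6: [63, 32, 31, 62]
t=7: [27, 72, 72, 27]
t=8: [66, 38, 38, 66]
t=9: [24, 60, 60, 24]
t=10: [57, 27, 27, 57]
t=11: [36, 66, 66, 36]
t=12: [64, 25, 25, 64]
t=13: [18, 56, 56, 18]
t=14: [46, 31, 31, 46]
t=15: [63, 83, 83, 63]
t=16: [16, 43, 43, 16]
t=17: [51, 59, 59, 51]
t=18: [33, 21, 21, 33]
t=19: [85, 70, 70, 85]
t=20: [51, 29, 29, 51]
t=21: [51, 75, 75, 51]
t=22: [37, 34, 34, 37]
t=23: [83, 87, 87, 83]
t=24: [60, 66, 66, 60]
t=25: [10, 7, 7, 10]
t=26: [27, 23, 23, 27]
t=27: [78, 72, 72, 78]
t=28: [37, 28, 28, 37]
t=29: [81, 83, 83, 81]
t=30: [52, 55, 55, 52]
t=31: [33, 29, 29, 33]
t=32: [91, 88, 88, 91]
t=33: [78, 74, 74, 78]
t=34: [39, 33, 33, 39]
t=35: [79, 88, 88, 79]
t=36: [51, 65, 65, 51]
t=37: [30, 12, 12, 30]
t=38: [76, 49, 49, 76]
t=39: [38, 42, 42, 38]
t=40: [75, 69, 69, 75]
t=41: [28, 19, 19, 28]
t=42: [77, 63, 63, 77]
t=43: [30, 12, 12, 30]

Answer: a_2(4855) = 12
Key observation: The state at step 37, [30, 12, 12, 30], reappears at step 43: the system is in a cycle of period 6 from step 37 on.  Therefore the state at step 4855 equals the state at step 37 + ((4855 - 37) mod 6) = 37, which is [30, 12, 12, 30].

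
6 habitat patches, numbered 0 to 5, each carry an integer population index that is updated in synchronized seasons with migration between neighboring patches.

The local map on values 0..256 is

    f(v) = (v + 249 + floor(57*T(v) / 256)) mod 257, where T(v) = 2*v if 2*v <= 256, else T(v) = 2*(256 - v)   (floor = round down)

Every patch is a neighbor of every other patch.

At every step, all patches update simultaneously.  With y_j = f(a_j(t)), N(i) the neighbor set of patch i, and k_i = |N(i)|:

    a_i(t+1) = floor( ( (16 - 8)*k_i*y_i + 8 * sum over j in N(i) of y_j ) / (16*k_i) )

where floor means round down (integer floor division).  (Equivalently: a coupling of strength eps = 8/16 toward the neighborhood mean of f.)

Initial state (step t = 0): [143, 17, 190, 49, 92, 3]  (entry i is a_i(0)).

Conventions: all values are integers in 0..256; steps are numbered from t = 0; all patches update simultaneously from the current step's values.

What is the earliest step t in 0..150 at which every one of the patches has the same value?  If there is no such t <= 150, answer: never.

Answer: 5
Key observation: Synchronization is absorbing here: once all patches are equal they stay equal, and step 5 is the first all-equal step.

Derivation:
t=0: [143, 17, 190, 49, 92, 3]  (not all equal)
t=1: [159, 91, 169, 109, 134, 186]  (not all equal)
t=2: [183, 154, 185, 165, 177, 189]  (not all equal)
t=3: [204, 198, 204, 200, 203, 205]  (not all equal)
t=4: [218, 216, 218, 217, 217, 218]  (not all equal)
t=5: [225, 225, 225, 225, 225, 225]  (all equal)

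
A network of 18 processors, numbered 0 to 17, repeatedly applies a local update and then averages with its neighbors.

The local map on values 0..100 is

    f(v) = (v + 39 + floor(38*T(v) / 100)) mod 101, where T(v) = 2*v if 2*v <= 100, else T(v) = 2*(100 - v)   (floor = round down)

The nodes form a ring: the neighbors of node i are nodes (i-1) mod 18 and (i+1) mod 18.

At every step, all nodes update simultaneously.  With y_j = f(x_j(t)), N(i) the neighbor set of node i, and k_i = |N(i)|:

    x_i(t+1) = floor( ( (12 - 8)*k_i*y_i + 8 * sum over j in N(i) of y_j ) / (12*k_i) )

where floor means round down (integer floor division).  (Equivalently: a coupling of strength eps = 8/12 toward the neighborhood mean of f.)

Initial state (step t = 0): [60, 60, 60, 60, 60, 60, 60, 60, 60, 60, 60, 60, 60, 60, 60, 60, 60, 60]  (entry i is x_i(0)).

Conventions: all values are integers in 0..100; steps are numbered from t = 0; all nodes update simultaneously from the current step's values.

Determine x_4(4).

Answer: x_4(4) = 100

Derivation:
t=0: [60, 60, 60, 60, 60, 60, 60, 60, 60, 60, 60, 60, 60, 60, 60, 60, 60, 60]
t=1: [28, 28, 28, 28, 28, 28, 28, 28, 28, 28, 28, 28, 28, 28, 28, 28, 28, 28]
t=2: [88, 88, 88, 88, 88, 88, 88, 88, 88, 88, 88, 88, 88, 88, 88, 88, 88, 88]
t=3: [35, 35, 35, 35, 35, 35, 35, 35, 35, 35, 35, 35, 35, 35, 35, 35, 35, 35]
t=4: [100, 100, 100, 100, 100, 100, 100, 100, 100, 100, 100, 100, 100, 100, 100, 100, 100, 100]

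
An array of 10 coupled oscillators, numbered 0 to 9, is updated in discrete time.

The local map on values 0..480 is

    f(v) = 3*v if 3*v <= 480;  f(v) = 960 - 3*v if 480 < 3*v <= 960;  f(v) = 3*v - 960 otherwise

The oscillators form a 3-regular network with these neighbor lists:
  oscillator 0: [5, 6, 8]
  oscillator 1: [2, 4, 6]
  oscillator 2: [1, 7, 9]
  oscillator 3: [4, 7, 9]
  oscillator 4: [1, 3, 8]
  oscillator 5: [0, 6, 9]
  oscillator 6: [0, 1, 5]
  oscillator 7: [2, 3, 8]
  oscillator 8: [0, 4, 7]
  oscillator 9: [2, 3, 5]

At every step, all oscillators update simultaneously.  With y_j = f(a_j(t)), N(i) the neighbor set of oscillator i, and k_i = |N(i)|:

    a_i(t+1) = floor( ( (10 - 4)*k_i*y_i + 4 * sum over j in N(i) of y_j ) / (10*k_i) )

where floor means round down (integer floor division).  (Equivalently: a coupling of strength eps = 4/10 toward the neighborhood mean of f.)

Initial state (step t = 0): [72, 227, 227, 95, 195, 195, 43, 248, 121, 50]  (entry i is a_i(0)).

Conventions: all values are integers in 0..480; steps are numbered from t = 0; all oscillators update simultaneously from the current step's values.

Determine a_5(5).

Answer: a_5(5) = 305

Derivation:
t=0: [72, 227, 227, 95, 195, 195, 43, 248, 121, 50]
t=1: [245, 271, 253, 269, 348, 291, 193, 253, 325, 215]
t=2: [199, 177, 209, 171, 92, 175, 289, 169, 77, 247]
t=3: [319, 351, 346, 394, 313, 351, 219, 406, 284, 293]
t=4: [69, 109, 104, 181, 69, 107, 207, 209, 102, 101]
t=5: [253, 310, 315, 362, 264, 305, 317, 337, 283, 321]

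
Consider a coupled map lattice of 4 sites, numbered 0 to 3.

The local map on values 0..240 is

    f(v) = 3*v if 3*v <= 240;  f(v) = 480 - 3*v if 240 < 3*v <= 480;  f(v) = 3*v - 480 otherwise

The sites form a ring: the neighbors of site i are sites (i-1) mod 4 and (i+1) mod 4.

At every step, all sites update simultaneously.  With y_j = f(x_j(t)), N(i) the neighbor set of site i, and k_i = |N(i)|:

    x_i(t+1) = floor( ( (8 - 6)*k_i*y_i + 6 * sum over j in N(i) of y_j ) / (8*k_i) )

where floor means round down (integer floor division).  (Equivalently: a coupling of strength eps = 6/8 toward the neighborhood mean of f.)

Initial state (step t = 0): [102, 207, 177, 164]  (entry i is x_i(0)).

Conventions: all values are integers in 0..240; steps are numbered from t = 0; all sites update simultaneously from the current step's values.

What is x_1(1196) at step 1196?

Answer: x_1(1196) = 54
Key observation: The state at step 22, [6, 6, 6, 6], reappears at step 26: the system is in a cycle of period 4 from step 22 on.  Therefore the state at step 1196 equals the state at step 22 + ((1196 - 22) mod 4) = 24, which is [54, 54, 54, 54].

Derivation:
t=0: [102, 207, 177, 164]
t=1: [100, 119, 70, 87]
t=2: [173, 177, 180, 201]
t=3: [75, 49, 80, 67]
t=4: [186, 211, 190, 224]
t=5: [148, 101, 151, 111]
t=6: [130, 67, 128, 60]
t=7: [165, 120, 166, 114]
t=8: [100, 42, 101, 46]
t=9: [144, 165, 143, 168]
t=10: [26, 40, 27, 43]
t=11: [112, 89, 113, 91]
t=12: [193, 160, 192, 158]
t=13: [27, 73, 26, 74]
t=14: [185, 114, 184, 115]
t=15: [121, 89, 120, 88]
t=16: [190, 142, 190, 142]
t=17: [63, 81, 63, 81]
t=18: [225, 201, 225, 201]
t=19: [141, 177, 141, 177]
t=20: [52, 55, 52, 55]
t=21: [162, 158, 162, 158]
t=22: [6, 6, 6, 6]
t=23: [18, 18, 18, 18]
t=24: [54, 54, 54, 54]
t=25: [162, 162, 162, 162]
t=26: [6, 6, 6, 6]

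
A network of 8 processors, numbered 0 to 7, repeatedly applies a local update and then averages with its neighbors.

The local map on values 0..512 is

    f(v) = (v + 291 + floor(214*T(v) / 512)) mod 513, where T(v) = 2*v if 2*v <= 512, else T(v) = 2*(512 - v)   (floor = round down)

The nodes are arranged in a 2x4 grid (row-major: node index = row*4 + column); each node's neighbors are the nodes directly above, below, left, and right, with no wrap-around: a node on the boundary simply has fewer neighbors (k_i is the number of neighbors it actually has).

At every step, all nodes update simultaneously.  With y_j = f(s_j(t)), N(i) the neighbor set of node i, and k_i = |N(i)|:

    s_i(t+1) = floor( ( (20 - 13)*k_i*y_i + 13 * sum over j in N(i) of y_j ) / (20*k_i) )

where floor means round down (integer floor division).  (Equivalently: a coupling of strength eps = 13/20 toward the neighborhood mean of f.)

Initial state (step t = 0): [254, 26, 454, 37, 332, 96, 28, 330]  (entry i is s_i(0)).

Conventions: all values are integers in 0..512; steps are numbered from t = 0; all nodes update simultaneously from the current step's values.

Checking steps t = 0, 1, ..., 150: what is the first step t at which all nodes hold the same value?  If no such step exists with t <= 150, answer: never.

Answer: 3
Key observation: Synchronization is absorbing here: once all nodes are equal they stay equal, and step 3 is the first all-equal step.

Derivation:
t=0: [254, 26, 454, 37, 332, 96, 28, 330]  (not all equal)
t=1: [279, 333, 322, 300, 322, 367, 337, 318]  (not all equal)
t=2: [256, 258, 258, 256, 258, 261, 260, 258]  (not all equal)
t=3: [248, 248, 248, 248, 248, 248, 248, 248]  (all equal)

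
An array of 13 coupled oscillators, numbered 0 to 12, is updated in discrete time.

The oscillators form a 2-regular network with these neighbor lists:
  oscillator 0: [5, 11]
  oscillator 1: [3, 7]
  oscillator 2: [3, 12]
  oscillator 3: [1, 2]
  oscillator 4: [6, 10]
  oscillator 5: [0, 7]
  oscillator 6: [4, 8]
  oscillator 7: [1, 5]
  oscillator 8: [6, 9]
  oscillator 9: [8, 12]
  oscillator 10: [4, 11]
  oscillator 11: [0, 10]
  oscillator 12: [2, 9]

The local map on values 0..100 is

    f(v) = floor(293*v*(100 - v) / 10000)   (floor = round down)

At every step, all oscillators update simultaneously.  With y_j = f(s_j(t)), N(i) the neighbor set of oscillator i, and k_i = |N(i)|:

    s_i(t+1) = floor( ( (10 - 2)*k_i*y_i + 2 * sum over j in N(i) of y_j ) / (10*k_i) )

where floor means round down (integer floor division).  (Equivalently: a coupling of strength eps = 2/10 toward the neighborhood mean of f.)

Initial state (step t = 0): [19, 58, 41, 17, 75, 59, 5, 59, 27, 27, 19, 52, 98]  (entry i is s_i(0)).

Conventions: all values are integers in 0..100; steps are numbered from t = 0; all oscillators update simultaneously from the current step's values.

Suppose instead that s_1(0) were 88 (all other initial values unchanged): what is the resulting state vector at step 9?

Answer: [63, 64, 66, 65, 65, 64, 65, 64, 65, 65, 64, 63, 66]
Key observation: This trace re-runs the system from the modified initial state.

Derivation:
t=0: [19, 88, 41, 17, 75, 59, 5, 59, 27, 27, 19, 52, 98]
t=1: [50, 35, 60, 42, 49, 67, 21, 66, 52, 51, 48, 67, 16]
t=2: [71, 66, 67, 70, 70, 65, 53, 65, 70, 69, 72, 65, 45]
t=3: [61, 64, 64, 61, 61, 65, 69, 65, 62, 62, 59, 64, 70]
t=4: [68, 67, 66, 68, 68, 66, 63, 66, 68, 68, 69, 67, 62]
t=5: [63, 64, 65, 63, 63, 64, 67, 64, 63, 63, 62, 63, 68]
t=6: [67, 67, 65, 67, 67, 67, 64, 67, 67, 67, 68, 68, 63]
t=7: [63, 64, 66, 64, 64, 64, 66, 64, 64, 64, 63, 63, 67]
t=8: [67, 67, 65, 66, 66, 67, 65, 67, 66, 66, 67, 68, 64]
t=9: [63, 64, 66, 65, 65, 64, 65, 64, 65, 65, 64, 63, 66]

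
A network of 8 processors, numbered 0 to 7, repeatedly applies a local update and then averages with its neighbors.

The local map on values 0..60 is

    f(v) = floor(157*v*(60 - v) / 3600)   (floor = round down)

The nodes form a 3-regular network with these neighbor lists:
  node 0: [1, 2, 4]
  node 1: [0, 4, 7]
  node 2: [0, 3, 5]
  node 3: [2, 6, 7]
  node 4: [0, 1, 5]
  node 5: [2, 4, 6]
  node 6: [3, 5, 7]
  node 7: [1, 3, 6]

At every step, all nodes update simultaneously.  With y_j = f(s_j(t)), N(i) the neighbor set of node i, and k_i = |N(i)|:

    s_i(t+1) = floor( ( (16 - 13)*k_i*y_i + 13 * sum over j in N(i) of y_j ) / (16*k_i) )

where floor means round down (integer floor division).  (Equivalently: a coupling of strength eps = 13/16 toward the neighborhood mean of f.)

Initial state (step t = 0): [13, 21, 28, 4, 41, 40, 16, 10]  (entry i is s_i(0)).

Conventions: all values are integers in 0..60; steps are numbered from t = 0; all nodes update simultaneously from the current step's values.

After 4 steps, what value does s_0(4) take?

Simulating step by step:
t=0: [13, 21, 28, 4, 41, 40, 16, 10]
t=1: [33, 28, 26, 26, 31, 34, 22, 23]
t=2: [38, 38, 38, 37, 38, 37, 37, 37]
t=3: [36, 36, 36, 36, 36, 36, 37, 36]
t=4: [37, 37, 37, 37, 37, 37, 37, 37]

Answer: s_0(4) = 37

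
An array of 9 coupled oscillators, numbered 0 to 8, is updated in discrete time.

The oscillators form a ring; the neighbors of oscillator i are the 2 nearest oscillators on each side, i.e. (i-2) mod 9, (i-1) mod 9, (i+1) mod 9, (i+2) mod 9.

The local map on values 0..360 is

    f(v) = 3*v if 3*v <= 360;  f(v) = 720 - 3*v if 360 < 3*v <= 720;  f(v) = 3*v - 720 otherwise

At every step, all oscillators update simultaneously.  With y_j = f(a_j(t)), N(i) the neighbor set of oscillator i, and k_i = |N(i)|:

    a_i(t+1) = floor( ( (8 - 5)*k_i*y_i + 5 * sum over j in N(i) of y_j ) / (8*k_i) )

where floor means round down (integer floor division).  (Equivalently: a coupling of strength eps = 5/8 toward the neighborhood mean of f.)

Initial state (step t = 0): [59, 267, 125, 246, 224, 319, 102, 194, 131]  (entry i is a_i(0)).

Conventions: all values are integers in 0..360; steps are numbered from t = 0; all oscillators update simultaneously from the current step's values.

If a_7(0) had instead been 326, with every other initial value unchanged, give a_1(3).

Simulating step by step:
t=0: [59, 267, 125, 246, 224, 319, 102, 326, 131]
t=1: [224, 165, 180, 117, 159, 187, 250, 260, 251]
t=2: [95, 180, 202, 257, 203, 166, 88, 64, 69]
t=3: [215, 170, 140, 117, 143, 179, 213, 224, 221]

Answer: a_1(3) = 170
Key observation: This trace re-runs the system from the modified initial state.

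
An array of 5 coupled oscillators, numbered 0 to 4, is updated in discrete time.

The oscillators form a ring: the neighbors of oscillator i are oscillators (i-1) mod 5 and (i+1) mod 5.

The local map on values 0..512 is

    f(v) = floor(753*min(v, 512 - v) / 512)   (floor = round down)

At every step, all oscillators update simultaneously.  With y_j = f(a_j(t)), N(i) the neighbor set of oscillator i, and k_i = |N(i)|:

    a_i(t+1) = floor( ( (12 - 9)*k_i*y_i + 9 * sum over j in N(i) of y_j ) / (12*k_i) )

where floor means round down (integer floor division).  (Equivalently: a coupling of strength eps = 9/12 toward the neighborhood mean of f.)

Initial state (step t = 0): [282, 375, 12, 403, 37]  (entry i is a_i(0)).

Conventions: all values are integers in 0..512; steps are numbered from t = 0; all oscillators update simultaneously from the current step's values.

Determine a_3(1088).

Simulating step by step:
t=0: [282, 375, 12, 403, 37]
t=1: [180, 183, 139, 66, 200]
t=2: [277, 242, 188, 211, 208]
t=3: [333, 321, 318, 295, 321]
t=4: [275, 275, 295, 291, 288]
t=5: [340, 337, 332, 324, 334]
t=6: [257, 257, 265, 265, 263]
t=7: [371, 370, 367, 364, 368]
t=8: [208, 209, 212, 213, 211]
t=9: [307, 307, 310, 311, 309]
t=10: [299, 299, 297, 296, 298]
t=11: [313, 314, 315, 315, 314]
t=12: [291, 290, 289, 289, 290]
t=13: [325, 326, 326, 326, 326]
t=14: [273, 273, 273, 273, 273]
t=15: [351, 351, 351, 351, 351]
t=16: [236, 236, 236, 236, 236]
t=17: [347, 347, 347, 347, 347]
t=18: [242, 242, 242, 242, 242]
t=19: [355, 355, 355, 355, 355]
t=20: [230, 230, 230, 230, 230]
t=21: [338, 338, 338, 338, 338]
t=22: [255, 255, 255, 255, 255]
t=23: [375, 375, 375, 375, 375]
t=24: [201, 201, 201, 201, 201]
t=25: [295, 295, 295, 295, 295]
t=26: [319, 319, 319, 319, 319]
t=27: [283, 283, 283, 283, 283]
t=28: [336, 336, 336, 336, 336]
t=29: [258, 258, 258, 258, 258]
t=30: [373, 373, 373, 373, 373]
t=31: [204, 204, 204, 204, 204]
t=32: [300, 300, 300, 300, 300]
t=33: [311, 311, 311, 311, 311]
t=34: [295, 295, 295, 295, 295]

Answer: a_3(1088) = 319
Key observation: The state at step 25, [295, 295, 295, 295, 295], reappears at step 34: the system is in a cycle of period 9 from step 25 on.  Therefore the state at step 1088 equals the state at step 25 + ((1088 - 25) mod 9) = 26, which is [319, 319, 319, 319, 319].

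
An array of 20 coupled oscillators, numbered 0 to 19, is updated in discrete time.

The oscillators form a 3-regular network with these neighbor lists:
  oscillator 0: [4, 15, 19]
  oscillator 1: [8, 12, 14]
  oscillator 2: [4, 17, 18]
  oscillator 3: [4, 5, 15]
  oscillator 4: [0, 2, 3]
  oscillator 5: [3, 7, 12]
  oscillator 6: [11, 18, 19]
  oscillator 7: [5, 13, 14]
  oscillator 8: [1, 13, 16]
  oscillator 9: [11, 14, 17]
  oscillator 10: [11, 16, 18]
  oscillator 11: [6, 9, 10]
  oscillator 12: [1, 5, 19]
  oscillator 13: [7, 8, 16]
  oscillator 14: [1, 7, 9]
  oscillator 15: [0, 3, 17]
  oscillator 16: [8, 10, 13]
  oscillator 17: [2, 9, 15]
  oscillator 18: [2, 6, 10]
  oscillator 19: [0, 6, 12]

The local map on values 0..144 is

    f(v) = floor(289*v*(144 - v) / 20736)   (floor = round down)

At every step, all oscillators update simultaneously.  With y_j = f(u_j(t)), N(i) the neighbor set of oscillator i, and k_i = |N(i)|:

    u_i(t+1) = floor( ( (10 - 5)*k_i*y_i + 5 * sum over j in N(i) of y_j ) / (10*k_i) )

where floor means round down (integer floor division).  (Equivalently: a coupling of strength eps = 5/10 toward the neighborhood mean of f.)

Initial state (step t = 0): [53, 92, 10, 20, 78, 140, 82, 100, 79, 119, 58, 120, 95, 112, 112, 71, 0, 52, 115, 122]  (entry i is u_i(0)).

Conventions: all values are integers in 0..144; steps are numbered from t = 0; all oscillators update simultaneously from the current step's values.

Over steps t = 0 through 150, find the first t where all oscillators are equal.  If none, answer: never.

Simulating step by step:
t=0: [53, 92, 10, 20, 78, 140, 82, 100, 79, 119, 58, 120, 95, 112, 112, 71, 0, 52, 115, 122]  (not all equal)
t=1: [63, 63, 39, 42, 55, 30, 55, 48, 54, 46, 48, 50, 50, 46, 52, 63, 31, 54, 49, 52]  (not all equal)
t=2: [69, 68, 61, 60, 65, 54, 66, 61, 63, 64, 61, 64, 63, 60, 65, 68, 56, 65, 63, 67]  (not all equal)
t=3: [71, 71, 70, 70, 70, 68, 71, 69, 70, 71, 70, 70, 70, 69, 71, 71, 69, 71, 70, 71]  (not all equal)
t=4: [72, 72, 72, 72, 72, 72, 72, 72, 72, 72, 72, 72, 72, 72, 72, 72, 72, 72, 72, 72]  (all equal)

Answer: 4
Key observation: Synchronization is absorbing here: once all oscillators are equal they stay equal, and step 4 is the first all-equal step.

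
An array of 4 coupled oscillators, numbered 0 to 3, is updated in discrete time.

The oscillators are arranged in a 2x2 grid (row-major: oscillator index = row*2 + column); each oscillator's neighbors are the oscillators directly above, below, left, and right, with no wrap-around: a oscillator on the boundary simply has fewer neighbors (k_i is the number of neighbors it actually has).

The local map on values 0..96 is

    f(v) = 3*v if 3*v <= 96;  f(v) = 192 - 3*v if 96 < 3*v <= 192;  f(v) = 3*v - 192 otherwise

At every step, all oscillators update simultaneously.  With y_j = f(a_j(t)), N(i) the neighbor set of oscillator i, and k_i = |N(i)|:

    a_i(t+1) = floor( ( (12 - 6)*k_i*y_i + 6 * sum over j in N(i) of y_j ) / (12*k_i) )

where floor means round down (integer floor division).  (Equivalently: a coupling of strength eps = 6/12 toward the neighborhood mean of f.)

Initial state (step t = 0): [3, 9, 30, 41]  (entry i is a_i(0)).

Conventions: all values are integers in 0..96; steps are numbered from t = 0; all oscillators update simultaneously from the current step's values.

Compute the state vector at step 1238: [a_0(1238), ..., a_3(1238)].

Answer: [77, 77, 63, 63]
Key observation: The state at step 33, [30, 30, 12, 12], reappears at step 39: the system is in a cycle of period 6 from step 33 on.  Therefore the state at step 1238 equals the state at step 33 + ((1238 - 33) mod 6) = 38, which is [77, 77, 63, 63].

Derivation:
t=0: [3, 9, 30, 41]
t=1: [33, 33, 64, 63]
t=2: [69, 70, 24, 24]
t=3: [30, 30, 57, 58]
t=4: [72, 72, 37, 36]
t=5: [38, 39, 67, 68]
t=6: [60, 60, 27, 27]
t=7: [29, 29, 63, 63]
t=8: [66, 66, 24, 24]
t=9: [22, 22, 55, 55]
t=10: [56, 56, 36, 36]
t=11: [39, 39, 69, 69]
t=12: [60, 60, 30, 30]
t=13: [31, 31, 70, 70]
t=14: [74, 74, 36, 36]
t=15: [43, 43, 70, 70]
t=16: [51, 51, 29, 29]
t=17: [51, 51, 75, 75]
t=18: [37, 37, 34, 34]
t=19: [83, 83, 87, 87]
t=20: [60, 60, 66, 66]
t=21: [10, 10, 7, 7]
t=22: [27, 27, 23, 23]
t=23: [78, 78, 72, 72]
t=24: [37, 37, 28, 28]
t=25: [81, 81, 83, 83]
t=26: [52, 52, 55, 55]
t=27: [33, 33, 29, 29]
t=28: [91, 91, 88, 88]
t=29: [78, 78, 74, 74]
t=30: [39, 39, 33, 33]
t=31: [79, 79, 88, 88]
t=32: [51, 51, 65, 65]
t=33: [30, 30, 12, 12]
t=34: [76, 76, 49, 49]
t=35: [38, 38, 42, 42]
t=36: [75, 75, 69, 69]
t=37: [28, 28, 19, 19]
t=38: [77, 77, 63, 63]
t=39: [30, 30, 12, 12]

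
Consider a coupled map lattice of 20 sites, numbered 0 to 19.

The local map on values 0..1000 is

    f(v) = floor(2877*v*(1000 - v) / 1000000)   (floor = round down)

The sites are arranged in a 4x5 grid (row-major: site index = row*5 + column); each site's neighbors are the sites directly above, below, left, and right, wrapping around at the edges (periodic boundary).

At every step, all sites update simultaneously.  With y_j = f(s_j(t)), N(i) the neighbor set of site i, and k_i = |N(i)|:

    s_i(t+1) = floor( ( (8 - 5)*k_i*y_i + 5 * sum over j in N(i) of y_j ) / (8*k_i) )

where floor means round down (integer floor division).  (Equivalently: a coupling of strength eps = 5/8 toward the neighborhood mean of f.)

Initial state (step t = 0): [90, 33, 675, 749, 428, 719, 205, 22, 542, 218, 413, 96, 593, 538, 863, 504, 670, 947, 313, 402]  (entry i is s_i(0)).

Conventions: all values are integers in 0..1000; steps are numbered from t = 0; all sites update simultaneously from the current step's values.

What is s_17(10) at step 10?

Answer: s_17(10) = 665

Derivation:
t=0: [90, 33, 675, 749, 428, 719, 205, 22, 542, 218, 413, 96, 593, 538, 863, 504, 670, 947, 313, 402]
t=1: [415, 341, 367, 619, 569, 513, 328, 414, 549, 549, 556, 483, 442, 637, 532, 622, 426, 456, 558, 631]
t=2: [690, 664, 677, 690, 695, 699, 671, 686, 697, 712, 708, 699, 702, 694, 699, 687, 693, 703, 691, 689]
t=3: [617, 629, 622, 614, 608, 607, 624, 618, 607, 599, 602, 608, 605, 607, 603, 612, 614, 608, 611, 613]
t=4: [680, 675, 677, 681, 683, 684, 678, 680, 684, 688, 686, 683, 684, 686, 687, 682, 681, 682, 683, 683]
t=5: [624, 628, 627, 623, 622, 621, 626, 625, 621, 619, 620, 622, 621, 619, 618, 622, 624, 623, 622, 621]
t=6: [675, 673, 673, 675, 676, 676, 674, 674, 676, 677, 677, 675, 676, 677, 678, 676, 674, 675, 676, 676]
t=7: [630, 632, 632, 630, 630, 630, 631, 631, 630, 629, 629, 630, 630, 629, 628, 630, 631, 631, 630, 629]
t=8: [669, 669, 669, 669, 670, 670, 669, 669, 670, 670, 670, 669, 669, 670, 671, 670, 669, 669, 670, 670]
t=9: [636, 637, 637, 636, 636, 636, 636, 636, 636, 635, 636, 636, 636, 636, 635, 636, 636, 636, 636, 635]
t=10: [665, 665, 665, 665, 666, 666, 665, 665, 666, 666, 666, 666, 666, 666, 666, 666, 665, 665, 666, 666]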